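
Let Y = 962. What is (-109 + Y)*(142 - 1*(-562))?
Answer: 600512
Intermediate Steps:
(-109 + Y)*(142 - 1*(-562)) = (-109 + 962)*(142 - 1*(-562)) = 853*(142 + 562) = 853*704 = 600512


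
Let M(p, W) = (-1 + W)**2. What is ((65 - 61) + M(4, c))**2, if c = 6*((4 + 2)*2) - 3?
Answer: 21418384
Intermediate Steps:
c = 69 (c = 6*(6*2) - 3 = 6*12 - 3 = 72 - 3 = 69)
((65 - 61) + M(4, c))**2 = ((65 - 61) + (-1 + 69)**2)**2 = (4 + 68**2)**2 = (4 + 4624)**2 = 4628**2 = 21418384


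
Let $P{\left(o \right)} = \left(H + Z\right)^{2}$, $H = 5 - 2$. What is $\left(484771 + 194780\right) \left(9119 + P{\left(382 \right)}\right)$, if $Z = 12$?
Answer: $6349724544$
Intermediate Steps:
$H = 3$ ($H = 5 - 2 = 3$)
$P{\left(o \right)} = 225$ ($P{\left(o \right)} = \left(3 + 12\right)^{2} = 15^{2} = 225$)
$\left(484771 + 194780\right) \left(9119 + P{\left(382 \right)}\right) = \left(484771 + 194780\right) \left(9119 + 225\right) = 679551 \cdot 9344 = 6349724544$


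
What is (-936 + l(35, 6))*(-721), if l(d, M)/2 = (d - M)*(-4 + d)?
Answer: -621502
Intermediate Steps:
l(d, M) = 2*(-4 + d)*(d - M) (l(d, M) = 2*((d - M)*(-4 + d)) = 2*((-4 + d)*(d - M)) = 2*(-4 + d)*(d - M))
(-936 + l(35, 6))*(-721) = (-936 + (-8*35 + 2*35**2 + 8*6 - 2*6*35))*(-721) = (-936 + (-280 + 2*1225 + 48 - 420))*(-721) = (-936 + (-280 + 2450 + 48 - 420))*(-721) = (-936 + 1798)*(-721) = 862*(-721) = -621502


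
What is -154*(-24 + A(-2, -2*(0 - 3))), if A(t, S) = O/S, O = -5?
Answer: 11473/3 ≈ 3824.3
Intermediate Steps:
A(t, S) = -5/S
-154*(-24 + A(-2, -2*(0 - 3))) = -154*(-24 - 5*(-1/(2*(0 - 3)))) = -154*(-24 - 5/((-2*(-3)))) = -154*(-24 - 5/6) = -154*(-149/6) = 11473/3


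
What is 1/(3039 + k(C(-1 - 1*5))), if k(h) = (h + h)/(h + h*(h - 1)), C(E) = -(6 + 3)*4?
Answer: 18/54701 ≈ 0.00032906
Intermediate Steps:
C(E) = -36 (C(E) = -9*4 = -1*36 = -36)
k(h) = 2*h/(h + h*(-1 + h)) (k(h) = (2*h)/(h + h*(-1 + h)) = 2*h/(h + h*(-1 + h)))
1/(3039 + k(C(-1 - 1*5))) = 1/(3039 + 2/(-36)) = 1/(3039 + 2*(-1/36)) = 1/(3039 - 1/18) = 1/(54701/18) = 18/54701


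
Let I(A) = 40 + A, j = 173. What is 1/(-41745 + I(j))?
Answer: -1/41532 ≈ -2.4078e-5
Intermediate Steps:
1/(-41745 + I(j)) = 1/(-41745 + (40 + 173)) = 1/(-41745 + 213) = 1/(-41532) = -1/41532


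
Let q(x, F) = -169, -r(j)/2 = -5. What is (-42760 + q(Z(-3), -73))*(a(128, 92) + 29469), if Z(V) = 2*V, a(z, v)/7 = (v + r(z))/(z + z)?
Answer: -161944887381/128 ≈ -1.2652e+9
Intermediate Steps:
r(j) = 10 (r(j) = -2*(-5) = 10)
a(z, v) = 7*(10 + v)/(2*z) (a(z, v) = 7*((v + 10)/(z + z)) = 7*((10 + v)/((2*z))) = 7*((10 + v)*(1/(2*z))) = 7*((10 + v)/(2*z)) = 7*(10 + v)/(2*z))
(-42760 + q(Z(-3), -73))*(a(128, 92) + 29469) = (-42760 - 169)*((7/2)*(10 + 92)/128 + 29469) = -42929*((7/2)*(1/128)*102 + 29469) = -42929*(357/128 + 29469) = -42929*3772389/128 = -161944887381/128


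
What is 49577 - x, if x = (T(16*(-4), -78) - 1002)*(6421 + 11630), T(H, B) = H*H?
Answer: -55800217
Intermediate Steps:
T(H, B) = H²
x = 55849794 (x = ((16*(-4))² - 1002)*(6421 + 11630) = ((-64)² - 1002)*18051 = (4096 - 1002)*18051 = 3094*18051 = 55849794)
49577 - x = 49577 - 1*55849794 = 49577 - 55849794 = -55800217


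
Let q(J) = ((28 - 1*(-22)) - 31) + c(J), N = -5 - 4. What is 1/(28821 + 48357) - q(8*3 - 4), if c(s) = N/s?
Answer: -14316509/771780 ≈ -18.550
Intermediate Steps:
N = -9
c(s) = -9/s
q(J) = 19 - 9/J (q(J) = ((28 - 1*(-22)) - 31) - 9/J = ((28 + 22) - 31) - 9/J = (50 - 31) - 9/J = 19 - 9/J)
1/(28821 + 48357) - q(8*3 - 4) = 1/(28821 + 48357) - (19 - 9/(8*3 - 4)) = 1/77178 - (19 - 9/(24 - 4)) = 1/77178 - (19 - 9/20) = 1/77178 - 1*371/20 = 1/77178 - 371/20 = -14316509/771780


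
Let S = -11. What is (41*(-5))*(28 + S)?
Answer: -3485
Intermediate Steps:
(41*(-5))*(28 + S) = (41*(-5))*(28 - 11) = -205*17 = -3485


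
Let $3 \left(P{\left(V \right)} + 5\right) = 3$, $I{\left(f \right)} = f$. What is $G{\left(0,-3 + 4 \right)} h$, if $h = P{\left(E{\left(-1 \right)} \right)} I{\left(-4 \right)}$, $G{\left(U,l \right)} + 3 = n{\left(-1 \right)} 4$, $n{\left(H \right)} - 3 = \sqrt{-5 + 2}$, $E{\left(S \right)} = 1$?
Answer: $144 + 64 i \sqrt{3} \approx 144.0 + 110.85 i$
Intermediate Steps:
$n{\left(H \right)} = 3 + i \sqrt{3}$ ($n{\left(H \right)} = 3 + \sqrt{-5 + 2} = 3 + \sqrt{-3} = 3 + i \sqrt{3}$)
$G{\left(U,l \right)} = 9 + 4 i \sqrt{3}$ ($G{\left(U,l \right)} = -3 + \left(3 + i \sqrt{3}\right) 4 = -3 + \left(12 + 4 i \sqrt{3}\right) = 9 + 4 i \sqrt{3}$)
$P{\left(V \right)} = -4$ ($P{\left(V \right)} = -5 + \frac{1}{3} \cdot 3 = -5 + 1 = -4$)
$h = 16$ ($h = \left(-4\right) \left(-4\right) = 16$)
$G{\left(0,-3 + 4 \right)} h = \left(9 + 4 i \sqrt{3}\right) 16 = 144 + 64 i \sqrt{3}$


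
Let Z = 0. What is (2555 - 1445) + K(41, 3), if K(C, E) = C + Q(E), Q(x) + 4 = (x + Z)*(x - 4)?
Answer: 1144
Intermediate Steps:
Q(x) = -4 + x*(-4 + x) (Q(x) = -4 + (x + 0)*(x - 4) = -4 + x*(-4 + x))
K(C, E) = -4 + C + E**2 - 4*E (K(C, E) = C + (-4 + E**2 - 4*E) = -4 + C + E**2 - 4*E)
(2555 - 1445) + K(41, 3) = (2555 - 1445) + (-4 + 41 + 3**2 - 4*3) = 1110 + (-4 + 41 + 9 - 12) = 1110 + 34 = 1144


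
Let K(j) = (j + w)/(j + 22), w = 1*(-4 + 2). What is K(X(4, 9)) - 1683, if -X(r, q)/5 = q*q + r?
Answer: -677822/403 ≈ -1681.9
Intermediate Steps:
X(r, q) = -5*r - 5*q² (X(r, q) = -5*(q*q + r) = -5*(q² + r) = -5*(r + q²) = -5*r - 5*q²)
w = -2 (w = 1*(-2) = -2)
K(j) = (-2 + j)/(22 + j) (K(j) = (j - 2)/(j + 22) = (-2 + j)/(22 + j))
K(X(4, 9)) - 1683 = (-2 + (-5*4 - 5*9²))/(22 + (-5*4 - 5*9²)) - 1683 = (-2 + (-20 - 5*81))/(22 + (-20 - 5*81)) - 1683 = (-2 + (-20 - 405))/(22 + (-20 - 405)) - 1683 = (-2 - 425)/(22 - 425) - 1683 = -427/(-403) - 1683 = -1/403*(-427) - 1683 = 427/403 - 1683 = -677822/403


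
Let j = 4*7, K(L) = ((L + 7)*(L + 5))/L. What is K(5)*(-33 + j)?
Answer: -120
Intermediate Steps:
K(L) = (5 + L)*(7 + L)/L (K(L) = ((7 + L)*(5 + L))/L = ((5 + L)*(7 + L))/L = (5 + L)*(7 + L)/L)
j = 28
K(5)*(-33 + j) = (12 + 5 + 35/5)*(-33 + 28) = (12 + 5 + 35*(⅕))*(-5) = (12 + 5 + 7)*(-5) = 24*(-5) = -120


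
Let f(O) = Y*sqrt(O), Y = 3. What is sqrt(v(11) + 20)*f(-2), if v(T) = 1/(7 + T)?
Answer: 19*I ≈ 19.0*I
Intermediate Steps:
f(O) = 3*sqrt(O)
sqrt(v(11) + 20)*f(-2) = sqrt(1/(7 + 11) + 20)*(3*sqrt(-2)) = sqrt(1/18 + 20)*(3*(I*sqrt(2))) = sqrt(1/18 + 20)*(3*I*sqrt(2)) = sqrt(361/18)*(3*I*sqrt(2)) = (19*sqrt(2)/6)*(3*I*sqrt(2)) = 19*I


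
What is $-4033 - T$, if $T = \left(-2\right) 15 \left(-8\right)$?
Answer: $-4273$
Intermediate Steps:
$T = 240$ ($T = \left(-30\right) \left(-8\right) = 240$)
$-4033 - T = -4033 - 240 = -4273$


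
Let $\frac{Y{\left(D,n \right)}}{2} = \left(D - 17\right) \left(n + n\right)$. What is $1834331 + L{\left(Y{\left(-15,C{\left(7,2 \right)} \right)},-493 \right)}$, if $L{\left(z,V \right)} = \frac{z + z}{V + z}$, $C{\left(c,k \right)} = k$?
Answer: $\frac{1373914431}{749} \approx 1.8343 \cdot 10^{6}$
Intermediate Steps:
$Y{\left(D,n \right)} = 4 n \left(-17 + D\right)$ ($Y{\left(D,n \right)} = 2 \left(D - 17\right) \left(n + n\right) = 2 \left(-17 + D\right) 2 n = 2 \cdot 2 n \left(-17 + D\right) = 4 n \left(-17 + D\right)$)
$L{\left(z,V \right)} = \frac{2 z}{V + z}$
$1834331 + L{\left(Y{\left(-15,C{\left(7,2 \right)} \right)},-493 \right)} = 1834331 + \frac{2 \cdot 4 \cdot 2 \left(-17 - 15\right)}{-493 + 4 \cdot 2 \left(-17 - 15\right)} = 1834331 + \frac{2 \cdot 4 \cdot 2 \left(-32\right)}{-493 + 4 \cdot 2 \left(-32\right)} = 1834331 + 2 \left(-256\right) \frac{1}{-493 - 256} = 1834331 + 2 \left(-256\right) \frac{1}{-749} = 1834331 + 2 \left(-256\right) \left(- \frac{1}{749}\right) = 1834331 + \frac{512}{749} = \frac{1373914431}{749}$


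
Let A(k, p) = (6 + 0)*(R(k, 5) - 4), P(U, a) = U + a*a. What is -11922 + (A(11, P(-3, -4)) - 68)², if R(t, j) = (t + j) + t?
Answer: -7022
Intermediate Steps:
R(t, j) = j + 2*t (R(t, j) = (j + t) + t = j + 2*t)
P(U, a) = U + a²
A(k, p) = 6 + 12*k (A(k, p) = (6 + 0)*((5 + 2*k) - 4) = 6*(1 + 2*k) = 6 + 12*k)
-11922 + (A(11, P(-3, -4)) - 68)² = -11922 + ((6 + 12*11) - 68)² = -11922 + ((6 + 132) - 68)² = -11922 + (138 - 68)² = -11922 + 70² = -11922 + 4900 = -7022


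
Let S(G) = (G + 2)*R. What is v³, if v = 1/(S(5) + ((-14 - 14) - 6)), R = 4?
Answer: -1/216 ≈ -0.0046296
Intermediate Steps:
S(G) = 8 + 4*G (S(G) = (G + 2)*4 = (2 + G)*4 = 8 + 4*G)
v = -⅙ (v = 1/((8 + 4*5) + ((-14 - 14) - 6)) = 1/((8 + 20) + (-28 - 6)) = 1/(28 - 34) = 1/(-6) = -⅙ ≈ -0.16667)
v³ = (-⅙)³ = -1/216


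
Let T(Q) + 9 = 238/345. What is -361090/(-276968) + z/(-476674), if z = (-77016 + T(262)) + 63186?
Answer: 15176117347939/11387022082260 ≈ 1.3328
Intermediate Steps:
T(Q) = -2867/345 (T(Q) = -9 + 238/345 = -2867/345)
z = -4774217/345 (z = (-77016 - 2867/345) + 63186 = -26573387/345 + 63186 = -4774217/345 ≈ -13838.)
-361090/(-276968) + z/(-476674) = -361090/(-276968) - 4774217/345/(-476674) = -361090*(-1/276968) - 4774217/345*(-1/476674) = 180545/138484 + 4774217/164452530 = 15176117347939/11387022082260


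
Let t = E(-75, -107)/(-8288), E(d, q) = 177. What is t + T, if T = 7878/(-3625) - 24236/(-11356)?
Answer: -5151418271/85294916000 ≈ -0.060395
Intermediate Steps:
T = -401767/10291375 (T = 7878*(-1/3625) - 24236*(-1/11356) = -7878/3625 + 6059/2839 = -401767/10291375 ≈ -0.039039)
t = -177/8288 (t = 177/(-8288) = 177*(-1/8288) = -177/8288 ≈ -0.021356)
t + T = -177/8288 - 401767/10291375 = -5151418271/85294916000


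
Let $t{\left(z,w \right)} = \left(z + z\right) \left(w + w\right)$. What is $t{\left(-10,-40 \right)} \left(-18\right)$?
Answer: $-28800$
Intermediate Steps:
$t{\left(z,w \right)} = 4 w z$ ($t{\left(z,w \right)} = 2 z 2 w = 4 w z$)
$t{\left(-10,-40 \right)} \left(-18\right) = 4 \left(-40\right) \left(-10\right) \left(-18\right) = 1600 \left(-18\right) = -28800$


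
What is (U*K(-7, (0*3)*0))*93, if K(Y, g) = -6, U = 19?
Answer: -10602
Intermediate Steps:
(U*K(-7, (0*3)*0))*93 = (19*(-6))*93 = -114*93 = -10602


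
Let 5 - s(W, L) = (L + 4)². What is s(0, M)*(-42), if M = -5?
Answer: -168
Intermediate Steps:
s(W, L) = 5 - (4 + L)² (s(W, L) = 5 - (L + 4)² = 5 - (4 + L)²)
s(0, M)*(-42) = (5 - (4 - 5)²)*(-42) = (5 - 1*(-1)²)*(-42) = (5 - 1*1)*(-42) = (5 - 1)*(-42) = 4*(-42) = -168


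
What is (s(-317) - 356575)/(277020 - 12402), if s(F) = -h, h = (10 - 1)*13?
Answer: -178346/132309 ≈ -1.3479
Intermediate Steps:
h = 117 (h = 9*13 = 117)
s(F) = -117 (s(F) = -1*117 = -117)
(s(-317) - 356575)/(277020 - 12402) = (-117 - 356575)/(277020 - 12402) = -356692/264618 = -356692*1/264618 = -178346/132309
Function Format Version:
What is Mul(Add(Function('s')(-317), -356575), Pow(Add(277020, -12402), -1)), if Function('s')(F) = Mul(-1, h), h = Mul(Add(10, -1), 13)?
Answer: Rational(-178346, 132309) ≈ -1.3479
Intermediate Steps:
h = 117 (h = Mul(9, 13) = 117)
Function('s')(F) = -117 (Function('s')(F) = Mul(-1, 117) = -117)
Mul(Add(Function('s')(-317), -356575), Pow(Add(277020, -12402), -1)) = Mul(Add(-117, -356575), Pow(Add(277020, -12402), -1)) = Mul(-356692, Pow(264618, -1)) = Mul(-356692, Rational(1, 264618)) = Rational(-178346, 132309)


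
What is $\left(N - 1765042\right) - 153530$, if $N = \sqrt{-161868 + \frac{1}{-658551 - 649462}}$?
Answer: $-1918572 + \frac{i \sqrt{276939638787607705}}{1308013} \approx -1.9186 \cdot 10^{6} + 402.33 i$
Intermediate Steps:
$N = \frac{i \sqrt{276939638787607705}}{1308013}$ ($N = \sqrt{-161868 + \frac{1}{-1308013}} = \sqrt{-161868 - \frac{1}{1308013}} = \sqrt{- \frac{211725448285}{1308013}} = \frac{i \sqrt{276939638787607705}}{1308013} \approx 402.33 i$)
$\left(N - 1765042\right) - 153530 = \left(\frac{i \sqrt{276939638787607705}}{1308013} - 1765042\right) - 153530 = \left(-1765042 + \frac{i \sqrt{276939638787607705}}{1308013}\right) - 153530 = -1918572 + \frac{i \sqrt{276939638787607705}}{1308013}$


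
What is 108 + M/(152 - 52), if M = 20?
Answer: 541/5 ≈ 108.20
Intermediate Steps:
108 + M/(152 - 52) = 108 + 20/(152 - 52) = 108 + 20/100 = 108 + (1/100)*20 = 108 + ⅕ = 541/5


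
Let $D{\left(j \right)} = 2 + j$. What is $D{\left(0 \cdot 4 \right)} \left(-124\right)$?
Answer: $-248$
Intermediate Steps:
$D{\left(0 \cdot 4 \right)} \left(-124\right) = \left(2 + 0 \cdot 4\right) \left(-124\right) = \left(2 + 0\right) \left(-124\right) = 2 \left(-124\right) = -248$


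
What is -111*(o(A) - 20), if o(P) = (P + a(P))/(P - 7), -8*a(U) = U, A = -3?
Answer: 175269/80 ≈ 2190.9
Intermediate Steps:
a(U) = -U/8
o(P) = 7*P/(8*(-7 + P)) (o(P) = (P - P/8)/(P - 7) = (7*P/8)/(-7 + P) = 7*P/(8*(-7 + P)))
-111*(o(A) - 20) = -111*((7/8)*(-3)/(-7 - 3) - 20) = -111*((7/8)*(-3)/(-10) - 20) = -111*((7/8)*(-3)*(-⅒) - 20) = -111*(21/80 - 20) = -111*(-1579/80) = 175269/80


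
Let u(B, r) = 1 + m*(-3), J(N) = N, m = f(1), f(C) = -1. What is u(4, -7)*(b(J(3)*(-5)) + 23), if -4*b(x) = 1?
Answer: 91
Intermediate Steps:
m = -1
u(B, r) = 4 (u(B, r) = 1 - 1*(-3) = 1 + 3 = 4)
b(x) = -¼ (b(x) = -¼*1 = -¼)
u(4, -7)*(b(J(3)*(-5)) + 23) = 4*(-¼ + 23) = 4*(91/4) = 91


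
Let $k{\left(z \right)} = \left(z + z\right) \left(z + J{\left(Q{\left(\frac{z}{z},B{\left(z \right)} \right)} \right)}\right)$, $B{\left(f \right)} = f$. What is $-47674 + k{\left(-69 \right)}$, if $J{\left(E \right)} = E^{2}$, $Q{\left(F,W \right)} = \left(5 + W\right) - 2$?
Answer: $-639280$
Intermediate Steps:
$Q{\left(F,W \right)} = 3 + W$
$k{\left(z \right)} = 2 z \left(z + \left(3 + z\right)^{2}\right)$ ($k{\left(z \right)} = \left(z + z\right) \left(z + \left(3 + z\right)^{2}\right) = 2 z \left(z + \left(3 + z\right)^{2}\right)$)
$-47674 + k{\left(-69 \right)} = -47674 + 2 \left(-69\right) \left(-69 + \left(3 - 69\right)^{2}\right) = -47674 + 2 \left(-69\right) \left(-69 + \left(-66\right)^{2}\right) = -47674 + 2 \left(-69\right) \left(-69 + 4356\right) = -47674 + 2 \left(-69\right) 4287 = -47674 - 591606 = -639280$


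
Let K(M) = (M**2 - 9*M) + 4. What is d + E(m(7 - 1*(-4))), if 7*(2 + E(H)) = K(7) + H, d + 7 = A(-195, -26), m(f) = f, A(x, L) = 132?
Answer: 862/7 ≈ 123.14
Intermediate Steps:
K(M) = 4 + M**2 - 9*M
d = 125 (d = -7 + 132 = 125)
E(H) = -24/7 + H/7 (E(H) = -2 + ((4 + 7**2 - 9*7) + H)/7 = -2 + ((4 + 49 - 63) + H)/7 = -2 + (-10 + H)/7 = -2 + (-10/7 + H/7) = -24/7 + H/7)
d + E(m(7 - 1*(-4))) = 125 + (-24/7 + (7 - 1*(-4))/7) = 125 + (-24/7 + (7 + 4)/7) = 125 + (-24/7 + (1/7)*11) = 125 + (-24/7 + 11/7) = 125 - 13/7 = 862/7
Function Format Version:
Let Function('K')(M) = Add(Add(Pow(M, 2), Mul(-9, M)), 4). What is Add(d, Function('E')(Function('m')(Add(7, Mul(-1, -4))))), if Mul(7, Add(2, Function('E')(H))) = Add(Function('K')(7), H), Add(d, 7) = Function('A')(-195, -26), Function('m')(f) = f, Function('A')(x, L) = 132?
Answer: Rational(862, 7) ≈ 123.14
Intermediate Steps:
Function('K')(M) = Add(4, Pow(M, 2), Mul(-9, M))
d = 125 (d = Add(-7, 132) = 125)
Function('E')(H) = Add(Rational(-24, 7), Mul(Rational(1, 7), H)) (Function('E')(H) = Add(-2, Mul(Rational(1, 7), Add(Add(4, Pow(7, 2), Mul(-9, 7)), H))) = Add(-2, Mul(Rational(1, 7), Add(Add(4, 49, -63), H))) = Add(-2, Mul(Rational(1, 7), Add(-10, H))) = Add(-2, Add(Rational(-10, 7), Mul(Rational(1, 7), H))) = Add(Rational(-24, 7), Mul(Rational(1, 7), H)))
Add(d, Function('E')(Function('m')(Add(7, Mul(-1, -4))))) = Add(125, Add(Rational(-24, 7), Mul(Rational(1, 7), Add(7, Mul(-1, -4))))) = Add(125, Add(Rational(-24, 7), Mul(Rational(1, 7), Add(7, 4)))) = Add(125, Add(Rational(-24, 7), Mul(Rational(1, 7), 11))) = Add(125, Add(Rational(-24, 7), Rational(11, 7))) = Add(125, Rational(-13, 7)) = Rational(862, 7)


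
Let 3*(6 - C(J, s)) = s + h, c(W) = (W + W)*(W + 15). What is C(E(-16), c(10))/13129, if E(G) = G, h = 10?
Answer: -164/13129 ≈ -0.012491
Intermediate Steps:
c(W) = 2*W*(15 + W) (c(W) = (2*W)*(15 + W) = 2*W*(15 + W))
C(J, s) = 8/3 - s/3 (C(J, s) = 6 - (s + 10)/3 = 6 - (10 + s)/3 = 6 + (-10/3 - s/3) = 8/3 - s/3)
C(E(-16), c(10))/13129 = (8/3 - 2*10*(15 + 10)/3)/13129 = (8/3 - 2*10*25/3)*(1/13129) = (8/3 - 1/3*500)*(1/13129) = (8/3 - 500/3)*(1/13129) = -164*1/13129 = -164/13129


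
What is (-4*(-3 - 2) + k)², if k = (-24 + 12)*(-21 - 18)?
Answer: 238144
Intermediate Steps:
k = 468 (k = -12*(-39) = 468)
(-4*(-3 - 2) + k)² = (-4*(-3 - 2) + 468)² = (-4*(-5) + 468)² = (20 + 468)² = 488² = 238144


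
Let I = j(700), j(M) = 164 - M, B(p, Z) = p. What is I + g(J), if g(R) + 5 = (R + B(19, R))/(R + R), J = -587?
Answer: -317283/587 ≈ -540.52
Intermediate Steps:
I = -536 (I = 164 - 1*700 = 164 - 700 = -536)
g(R) = -5 + (19 + R)/(2*R) (g(R) = -5 + (R + 19)/(R + R) = -5 + (19 + R)/((2*R)) = -5 + (19 + R)*(1/(2*R)) = -5 + (19 + R)/(2*R))
I + g(J) = -536 + (1/2)*(19 - 9*(-587))/(-587) = -536 + (1/2)*(-1/587)*(19 + 5283) = -536 + (1/2)*(-1/587)*5302 = -536 - 2651/587 = -317283/587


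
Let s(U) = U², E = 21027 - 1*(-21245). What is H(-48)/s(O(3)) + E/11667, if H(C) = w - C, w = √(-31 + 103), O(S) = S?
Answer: 34832/3889 + 2*√2/3 ≈ 9.8994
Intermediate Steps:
w = 6*√2 (w = √72 = 6*√2 ≈ 8.4853)
E = 42272 (E = 21027 + 21245 = 42272)
H(C) = -C + 6*√2 (H(C) = 6*√2 - C = -C + 6*√2)
H(-48)/s(O(3)) + E/11667 = (-1*(-48) + 6*√2)/(3²) + 42272/11667 = (48 + 6*√2)/9 + 42272*(1/11667) = (48 + 6*√2)*(⅑) + 42272/11667 = (16/3 + 2*√2/3) + 42272/11667 = 34832/3889 + 2*√2/3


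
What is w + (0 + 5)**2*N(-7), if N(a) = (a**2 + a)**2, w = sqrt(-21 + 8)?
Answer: 44100 + I*sqrt(13) ≈ 44100.0 + 3.6056*I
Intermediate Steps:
w = I*sqrt(13) (w = sqrt(-13) = I*sqrt(13) ≈ 3.6056*I)
N(a) = (a + a**2)**2
w + (0 + 5)**2*N(-7) = I*sqrt(13) + (0 + 5)**2*((-7)**2*(1 - 7)**2) = I*sqrt(13) + 5**2*(49*(-6)**2) = I*sqrt(13) + 25*(49*36) = I*sqrt(13) + 25*1764 = I*sqrt(13) + 44100 = 44100 + I*sqrt(13)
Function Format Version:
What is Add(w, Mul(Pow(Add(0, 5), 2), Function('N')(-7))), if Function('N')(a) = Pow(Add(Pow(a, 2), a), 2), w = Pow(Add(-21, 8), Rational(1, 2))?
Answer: Add(44100, Mul(I, Pow(13, Rational(1, 2)))) ≈ Add(44100., Mul(3.6056, I))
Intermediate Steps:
w = Mul(I, Pow(13, Rational(1, 2))) (w = Pow(-13, Rational(1, 2)) = Mul(I, Pow(13, Rational(1, 2))) ≈ Mul(3.6056, I))
Function('N')(a) = Pow(Add(a, Pow(a, 2)), 2)
Add(w, Mul(Pow(Add(0, 5), 2), Function('N')(-7))) = Add(Mul(I, Pow(13, Rational(1, 2))), Mul(Pow(Add(0, 5), 2), Mul(Pow(-7, 2), Pow(Add(1, -7), 2)))) = Add(Mul(I, Pow(13, Rational(1, 2))), Mul(Pow(5, 2), Mul(49, Pow(-6, 2)))) = Add(Mul(I, Pow(13, Rational(1, 2))), Mul(25, Mul(49, 36))) = Add(Mul(I, Pow(13, Rational(1, 2))), Mul(25, 1764)) = Add(Mul(I, Pow(13, Rational(1, 2))), 44100) = Add(44100, Mul(I, Pow(13, Rational(1, 2))))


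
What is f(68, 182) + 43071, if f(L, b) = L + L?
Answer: 43207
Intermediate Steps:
f(L, b) = 2*L
f(68, 182) + 43071 = 2*68 + 43071 = 136 + 43071 = 43207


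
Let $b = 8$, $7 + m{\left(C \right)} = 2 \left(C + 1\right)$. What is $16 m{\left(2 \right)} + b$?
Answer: $-8$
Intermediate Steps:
$m{\left(C \right)} = -5 + 2 C$ ($m{\left(C \right)} = -7 + 2 \left(C + 1\right) = -7 + 2 \left(1 + C\right) = -7 + \left(2 + 2 C\right) = -5 + 2 C$)
$16 m{\left(2 \right)} + b = 16 \left(-5 + 2 \cdot 2\right) + 8 = 16 \left(-5 + 4\right) + 8 = 16 \left(-1\right) + 8 = -16 + 8 = -8$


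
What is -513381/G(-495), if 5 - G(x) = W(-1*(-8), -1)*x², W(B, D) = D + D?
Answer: -513381/490055 ≈ -1.0476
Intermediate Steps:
W(B, D) = 2*D
G(x) = 5 + 2*x² (G(x) = 5 - 2*(-1)*x² = 5 - (-2)*x² = 5 + 2*x²)
-513381/G(-495) = -513381/(5 + 2*(-495)²) = -513381/(5 + 2*245025) = -513381/(5 + 490050) = -513381/490055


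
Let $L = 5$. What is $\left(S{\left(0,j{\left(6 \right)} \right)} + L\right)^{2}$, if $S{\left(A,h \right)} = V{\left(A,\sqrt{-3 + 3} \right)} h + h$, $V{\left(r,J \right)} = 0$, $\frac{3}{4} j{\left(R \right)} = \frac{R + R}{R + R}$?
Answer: $\frac{361}{9} \approx 40.111$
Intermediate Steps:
$j{\left(R \right)} = \frac{4}{3}$ ($j{\left(R \right)} = \frac{4 \frac{R + R}{R + R}}{3} = \frac{4 \frac{2 R}{2 R}}{3} = \frac{4 \cdot 2 R \frac{1}{2 R}}{3} = \frac{4}{3} \cdot 1 = \frac{4}{3}$)
$S{\left(A,h \right)} = h$ ($S{\left(A,h \right)} = 0 h + h = 0 + h = h$)
$\left(S{\left(0,j{\left(6 \right)} \right)} + L\right)^{2} = \left(\frac{4}{3} + 5\right)^{2} = \left(\frac{19}{3}\right)^{2} = \frac{361}{9}$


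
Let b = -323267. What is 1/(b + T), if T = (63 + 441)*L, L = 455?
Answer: -1/93947 ≈ -1.0644e-5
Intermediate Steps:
T = 229320 (T = (63 + 441)*455 = 504*455 = 229320)
1/(b + T) = 1/(-323267 + 229320) = 1/(-93947) = -1/93947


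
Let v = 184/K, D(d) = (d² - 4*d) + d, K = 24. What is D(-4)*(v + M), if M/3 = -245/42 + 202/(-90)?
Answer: -6958/15 ≈ -463.87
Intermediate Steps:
D(d) = d² - 3*d
M = -727/30 (M = 3*(-245/42 + 202/(-90)) = 3*(-245*1/42 + 202*(-1/90)) = 3*(-35/6 - 101/45) = 3*(-727/90) = -727/30 ≈ -24.233)
v = 23/3 (v = 184/24 = 184*(1/24) = 23/3 ≈ 7.6667)
D(-4)*(v + M) = (-4*(-3 - 4))*(23/3 - 727/30) = -4*(-7)*(-497/30) = 28*(-497/30) = -6958/15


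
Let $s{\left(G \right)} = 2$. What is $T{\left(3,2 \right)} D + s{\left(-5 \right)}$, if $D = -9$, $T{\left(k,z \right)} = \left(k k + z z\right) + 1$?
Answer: $-124$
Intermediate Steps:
$T{\left(k,z \right)} = 1 + k^{2} + z^{2}$ ($T{\left(k,z \right)} = \left(k^{2} + z^{2}\right) + 1 = 1 + k^{2} + z^{2}$)
$T{\left(3,2 \right)} D + s{\left(-5 \right)} = \left(1 + 3^{2} + 2^{2}\right) \left(-9\right) + 2 = \left(1 + 9 + 4\right) \left(-9\right) + 2 = 14 \left(-9\right) + 2 = -126 + 2 = -124$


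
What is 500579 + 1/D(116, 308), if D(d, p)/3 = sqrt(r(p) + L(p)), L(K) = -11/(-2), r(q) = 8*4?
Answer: 500579 + sqrt(6)/45 ≈ 5.0058e+5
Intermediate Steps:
r(q) = 32
L(K) = 11/2 (L(K) = -11*(-1/2) = 11/2)
D(d, p) = 15*sqrt(6)/2 (D(d, p) = 3*sqrt(32 + 11/2) = 3*sqrt(75/2) = 3*(5*sqrt(6)/2) = 15*sqrt(6)/2)
500579 + 1/D(116, 308) = 500579 + 1/(15*sqrt(6)/2) = 500579 + sqrt(6)/45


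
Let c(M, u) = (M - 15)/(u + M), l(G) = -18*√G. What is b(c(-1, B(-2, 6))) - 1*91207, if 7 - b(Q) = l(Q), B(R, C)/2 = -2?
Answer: -91200 + 72*√5/5 ≈ -91168.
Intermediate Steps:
B(R, C) = -4 (B(R, C) = 2*(-2) = -4)
c(M, u) = (-15 + M)/(M + u)
b(Q) = 7 + 18*√Q (b(Q) = 7 - (-18)*√Q = 7 + 18*√Q)
b(c(-1, B(-2, 6))) - 1*91207 = (7 + 18*√((-15 - 1)/(-1 - 4))) - 1*91207 = (7 + 18*√(-16/(-5))) - 91207 = (7 + 18*√(-⅕*(-16))) - 91207 = (7 + 18*√(16/5)) - 91207 = (7 + 18*(4*√5/5)) - 91207 = (7 + 72*√5/5) - 91207 = -91200 + 72*√5/5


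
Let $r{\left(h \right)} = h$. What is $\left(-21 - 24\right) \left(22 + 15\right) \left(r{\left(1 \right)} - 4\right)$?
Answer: $4995$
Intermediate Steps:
$\left(-21 - 24\right) \left(22 + 15\right) \left(r{\left(1 \right)} - 4\right) = \left(-21 - 24\right) \left(22 + 15\right) \left(1 - 4\right) = \left(-45\right) 37 \left(-3\right) = \left(-1665\right) \left(-3\right) = 4995$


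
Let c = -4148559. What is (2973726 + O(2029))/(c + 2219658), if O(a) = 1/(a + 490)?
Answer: -7490815795/4858901619 ≈ -1.5417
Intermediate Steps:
O(a) = 1/(490 + a)
(2973726 + O(2029))/(c + 2219658) = (2973726 + 1/(490 + 2029))/(-4148559 + 2219658) = (2973726 + 1/2519)/(-1928901) = (2973726 + 1/2519)*(-1/1928901) = (7490815795/2519)*(-1/1928901) = -7490815795/4858901619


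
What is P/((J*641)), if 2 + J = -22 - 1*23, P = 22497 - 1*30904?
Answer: 8407/30127 ≈ 0.27905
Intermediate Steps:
P = -8407 (P = 22497 - 30904 = -8407)
J = -47 (J = -2 + (-22 - 1*23) = -2 + (-22 - 23) = -2 - 45 = -47)
P/((J*641)) = -8407/((-47*641)) = -8407/(-30127) = -8407*(-1/30127) = 8407/30127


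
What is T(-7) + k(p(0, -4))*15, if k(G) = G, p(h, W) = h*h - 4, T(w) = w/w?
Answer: -59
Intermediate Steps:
T(w) = 1
p(h, W) = -4 + h² (p(h, W) = h² - 4 = -4 + h²)
T(-7) + k(p(0, -4))*15 = 1 + (-4 + 0²)*15 = 1 + (-4 + 0)*15 = 1 - 4*15 = 1 - 60 = -59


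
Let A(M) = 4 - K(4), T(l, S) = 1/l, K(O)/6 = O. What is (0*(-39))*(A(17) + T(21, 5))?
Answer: 0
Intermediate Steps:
K(O) = 6*O
A(M) = -20 (A(M) = 4 - 6*4 = 4 - 1*24 = 4 - 24 = -20)
(0*(-39))*(A(17) + T(21, 5)) = (0*(-39))*(-20 + 1/21) = 0*(-20 + 1/21) = 0*(-419/21) = 0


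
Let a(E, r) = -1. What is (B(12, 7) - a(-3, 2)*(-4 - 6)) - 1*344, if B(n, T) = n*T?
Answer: -270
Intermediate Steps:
B(n, T) = T*n
(B(12, 7) - a(-3, 2)*(-4 - 6)) - 1*344 = (7*12 - (-1)*(-4 - 6)) - 1*344 = (84 - (-1)*(-10)) - 344 = (84 - 1*10) - 344 = (84 - 10) - 344 = 74 - 344 = -270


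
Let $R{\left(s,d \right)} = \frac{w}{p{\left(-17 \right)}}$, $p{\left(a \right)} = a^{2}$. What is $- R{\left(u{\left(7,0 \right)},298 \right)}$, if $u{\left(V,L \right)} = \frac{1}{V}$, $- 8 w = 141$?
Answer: $\frac{141}{2312} \approx 0.060986$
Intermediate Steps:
$w = - \frac{141}{8}$ ($w = \left(- \frac{1}{8}\right) 141 = - \frac{141}{8} \approx -17.625$)
$R{\left(s,d \right)} = - \frac{141}{2312}$ ($R{\left(s,d \right)} = - \frac{141}{8 \left(-17\right)^{2}} = - \frac{141}{8 \cdot 289} = \left(- \frac{141}{8}\right) \frac{1}{289} = - \frac{141}{2312}$)
$- R{\left(u{\left(7,0 \right)},298 \right)} = \left(-1\right) \left(- \frac{141}{2312}\right) = \frac{141}{2312}$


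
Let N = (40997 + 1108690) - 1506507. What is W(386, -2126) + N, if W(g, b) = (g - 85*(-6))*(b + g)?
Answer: -1915860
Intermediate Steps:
N = -356820 (N = 1149687 - 1506507 = -356820)
W(g, b) = (510 + g)*(b + g) (W(g, b) = (g + 510)*(b + g) = (510 + g)*(b + g))
W(386, -2126) + N = (386**2 + 510*(-2126) + 510*386 - 2126*386) - 356820 = (148996 - 1084260 + 196860 - 820636) - 356820 = -1559040 - 356820 = -1915860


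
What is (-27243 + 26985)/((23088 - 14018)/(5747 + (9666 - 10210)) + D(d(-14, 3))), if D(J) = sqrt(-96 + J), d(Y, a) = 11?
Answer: -2435066436/476663533 + 6984371922*I*sqrt(85)/2383317665 ≈ -5.1086 + 27.018*I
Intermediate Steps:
(-27243 + 26985)/((23088 - 14018)/(5747 + (9666 - 10210)) + D(d(-14, 3))) = (-27243 + 26985)/((23088 - 14018)/(5747 + (9666 - 10210)) + sqrt(-96 + 11)) = -258/(9070/(5747 - 544) + sqrt(-85)) = -258/(9070/5203 + I*sqrt(85))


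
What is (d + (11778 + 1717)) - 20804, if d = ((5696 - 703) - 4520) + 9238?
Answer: 2402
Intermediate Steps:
d = 9711 (d = (4993 - 4520) + 9238 = 473 + 9238 = 9711)
(d + (11778 + 1717)) - 20804 = (9711 + (11778 + 1717)) - 20804 = (9711 + 13495) - 20804 = 23206 - 20804 = 2402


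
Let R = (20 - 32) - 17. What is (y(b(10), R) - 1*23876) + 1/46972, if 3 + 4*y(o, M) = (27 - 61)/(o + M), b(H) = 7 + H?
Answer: -6729032569/281832 ≈ -23876.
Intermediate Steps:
R = -29 (R = -12 - 17 = -29)
y(o, M) = -¾ - 17/(2*(M + o)) (y(o, M) = -¾ + ((27 - 61)/(o + M))/4 = -¾ + (-34/(M + o))/4 = -¾ - 17/(2*(M + o)))
(y(b(10), R) - 1*23876) + 1/46972 = ((-34 - 3*(-29) - 3*(7 + 10))/(4*(-29 + (7 + 10))) - 1*23876) + 1/46972 = ((-34 + 87 - 3*17)/(4*(-29 + 17)) - 23876) + 1/46972 = ((¼)*(-34 + 87 - 51)/(-12) - 23876) + 1/46972 = ((¼)*(-1/12)*2 - 23876) + 1/46972 = (-1/24 - 23876) + 1/46972 = -573025/24 + 1/46972 = -6729032569/281832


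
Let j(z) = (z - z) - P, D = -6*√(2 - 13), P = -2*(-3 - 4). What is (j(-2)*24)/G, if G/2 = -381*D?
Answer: 28*I*√11/4191 ≈ 0.022158*I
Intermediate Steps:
P = 14 (P = -2*(-7) = 14)
D = -6*I*√11 ≈ -19.9*I
j(z) = -14 (j(z) = (z - z) - 1*14 = 0 - 14 = -14)
G = 4572*I*√11 (G = 2*(-(-2286)*I*√11) = 2*(2286*I*√11) = 4572*I*√11 ≈ 15164.0*I)
(j(-2)*24)/G = (-14*24)/((4572*I*√11)) = -(-28)*I*√11/4191 = 28*I*√11/4191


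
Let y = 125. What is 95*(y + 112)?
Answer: 22515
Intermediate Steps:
95*(y + 112) = 95*(125 + 112) = 95*237 = 22515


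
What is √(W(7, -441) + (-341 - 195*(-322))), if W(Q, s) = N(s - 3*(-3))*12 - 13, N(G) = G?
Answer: 2*√14313 ≈ 239.27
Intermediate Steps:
W(Q, s) = 95 + 12*s (W(Q, s) = (s - 3*(-3))*12 - 13 = (s + 9)*12 - 13 = (9 + s)*12 - 13 = (108 + 12*s) - 13 = 95 + 12*s)
√(W(7, -441) + (-341 - 195*(-322))) = √((95 + 12*(-441)) + (-341 - 195*(-322))) = √((95 - 5292) + (-341 + 62790)) = √(-5197 + 62449) = √57252 = 2*√14313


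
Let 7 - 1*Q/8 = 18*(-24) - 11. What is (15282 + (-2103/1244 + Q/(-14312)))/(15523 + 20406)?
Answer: 34006013445/79960564364 ≈ 0.42528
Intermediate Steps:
Q = 3600 (Q = 56 - 8*(18*(-24) - 11) = 56 - 8*(-432 - 11) = 56 - 8*(-443) = 56 + 3544 = 3600)
(15282 + (-2103/1244 + Q/(-14312)))/(15523 + 20406) = (15282 + (-2103/1244 + 3600/(-14312)))/(15523 + 20406) = (15282 + (-2103*1/1244 + 3600*(-1/14312)))/35929 = (15282 + (-2103/1244 - 450/1789))*(1/35929) = (15282 - 4322067/2225516)*(1/35929) = (34006013445/2225516)*(1/35929) = 34006013445/79960564364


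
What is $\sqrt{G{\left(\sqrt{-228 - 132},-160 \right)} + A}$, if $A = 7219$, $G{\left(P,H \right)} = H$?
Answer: $\sqrt{7059} \approx 84.018$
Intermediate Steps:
$\sqrt{G{\left(\sqrt{-228 - 132},-160 \right)} + A} = \sqrt{-160 + 7219} = \sqrt{7059}$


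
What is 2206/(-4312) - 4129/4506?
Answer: -6936121/4857468 ≈ -1.4279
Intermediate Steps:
2206/(-4312) - 4129/4506 = 2206*(-1/4312) - 4129*1/4506 = -1103/2156 - 4129/4506 = -6936121/4857468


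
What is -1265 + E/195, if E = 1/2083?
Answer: -513824024/406185 ≈ -1265.0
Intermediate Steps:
E = 1/2083 ≈ 0.00048008
-1265 + E/195 = -1265 + (1/2083)/195 = -1265 + (1/2083)*(1/195) = -1265 + 1/406185 = -513824024/406185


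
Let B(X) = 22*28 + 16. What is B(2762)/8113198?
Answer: 316/4056599 ≈ 7.7898e-5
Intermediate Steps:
B(X) = 632 (B(X) = 616 + 16 = 632)
B(2762)/8113198 = 632/8113198 = 632*(1/8113198) = 316/4056599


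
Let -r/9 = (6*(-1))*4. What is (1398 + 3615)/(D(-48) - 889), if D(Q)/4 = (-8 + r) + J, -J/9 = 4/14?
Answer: -11697/157 ≈ -74.503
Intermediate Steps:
J = -18/7 (J = -36/14 = -9*2/7 = -18/7 ≈ -2.5714)
r = 216 (r = -9*6*(-1)*4 = -(-54)*4 = -9*(-24) = 216)
D(Q) = 5752/7 (D(Q) = 4*((-8 + 216) - 18/7) = 4*(208 - 18/7) = 4*(1438/7) = 5752/7)
(1398 + 3615)/(D(-48) - 889) = (1398 + 3615)/(5752/7 - 889) = 5013/(-471/7) = 5013*(-7/471) = -11697/157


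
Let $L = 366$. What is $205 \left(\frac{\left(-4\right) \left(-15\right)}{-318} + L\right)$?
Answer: $\frac{3974540}{53} \approx 74991.0$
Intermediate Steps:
$205 \left(\frac{\left(-4\right) \left(-15\right)}{-318} + L\right) = 205 \left(\frac{\left(-4\right) \left(-15\right)}{-318} + 366\right) = 205 \left(60 \left(- \frac{1}{318}\right) + 366\right) = 205 \left(- \frac{10}{53} + 366\right) = 205 \cdot \frac{19388}{53} = \frac{3974540}{53}$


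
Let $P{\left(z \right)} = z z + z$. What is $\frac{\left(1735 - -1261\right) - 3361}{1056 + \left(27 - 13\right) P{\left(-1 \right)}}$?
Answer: $- \frac{365}{1056} \approx -0.34564$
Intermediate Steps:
$P{\left(z \right)} = z + z^{2}$ ($P{\left(z \right)} = z^{2} + z = z + z^{2}$)
$\frac{\left(1735 - -1261\right) - 3361}{1056 + \left(27 - 13\right) P{\left(-1 \right)}} = \frac{\left(1735 - -1261\right) - 3361}{1056 + \left(27 - 13\right) \left(- (1 - 1)\right)} = \frac{\left(1735 + 1261\right) - 3361}{1056 + 14 \left(\left(-1\right) 0\right)} = \frac{2996 - 3361}{1056 + 14 \cdot 0} = - \frac{365}{1056 + 0} = - \frac{365}{1056}$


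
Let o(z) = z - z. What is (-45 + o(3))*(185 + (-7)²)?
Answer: -10530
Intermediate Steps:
o(z) = 0
(-45 + o(3))*(185 + (-7)²) = (-45 + 0)*(185 + (-7)²) = -45*(185 + 49) = -45*234 = -10530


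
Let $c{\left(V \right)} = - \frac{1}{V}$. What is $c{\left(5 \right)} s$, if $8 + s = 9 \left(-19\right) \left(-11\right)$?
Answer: $- \frac{1873}{5} \approx -374.6$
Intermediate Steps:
$s = 1873$ ($s = -8 + 9 \left(-19\right) \left(-11\right) = -8 - -1881 = -8 + 1881 = 1873$)
$c{\left(5 \right)} s = - \frac{1}{5} \cdot 1873 = \left(-1\right) \frac{1}{5} \cdot 1873 = \left(- \frac{1}{5}\right) 1873 = - \frac{1873}{5}$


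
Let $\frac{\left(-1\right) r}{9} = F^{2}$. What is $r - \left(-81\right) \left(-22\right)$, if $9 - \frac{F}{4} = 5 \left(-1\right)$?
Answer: $-30006$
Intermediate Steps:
$F = 56$ ($F = 36 - 4 \cdot 5 \left(-1\right) = 36 - -20 = 36 + 20 = 56$)
$r = -28224$ ($r = - 9 \cdot 56^{2} = \left(-9\right) 3136 = -28224$)
$r - \left(-81\right) \left(-22\right) = -28224 - \left(-81\right) \left(-22\right) = -28224 - 1782 = -30006$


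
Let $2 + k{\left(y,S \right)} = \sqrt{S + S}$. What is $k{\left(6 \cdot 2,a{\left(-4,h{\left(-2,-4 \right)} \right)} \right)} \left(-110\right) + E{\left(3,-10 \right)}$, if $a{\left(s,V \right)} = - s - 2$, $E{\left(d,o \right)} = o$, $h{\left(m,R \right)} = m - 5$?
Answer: $-10$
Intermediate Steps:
$h{\left(m,R \right)} = -5 + m$
$a{\left(s,V \right)} = -2 - s$
$k{\left(y,S \right)} = -2 + \sqrt{2} \sqrt{S}$ ($k{\left(y,S \right)} = -2 + \sqrt{S + S} = -2 + \sqrt{2 S} = -2 + \sqrt{2} \sqrt{S}$)
$k{\left(6 \cdot 2,a{\left(-4,h{\left(-2,-4 \right)} \right)} \right)} \left(-110\right) + E{\left(3,-10 \right)} = \left(-2 + \sqrt{2} \sqrt{-2 - -4}\right) \left(-110\right) - 10 = \left(-2 + \sqrt{2} \sqrt{-2 + 4}\right) \left(-110\right) - 10 = \left(-2 + \sqrt{2} \sqrt{2}\right) \left(-110\right) - 10 = \left(-2 + 2\right) \left(-110\right) - 10 = 0 \left(-110\right) - 10 = 0 - 10 = -10$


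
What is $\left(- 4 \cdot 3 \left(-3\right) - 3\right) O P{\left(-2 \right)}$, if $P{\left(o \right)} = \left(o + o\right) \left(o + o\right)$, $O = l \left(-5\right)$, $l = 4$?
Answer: $-10560$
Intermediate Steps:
$O = -20$ ($O = 4 \left(-5\right) = -20$)
$P{\left(o \right)} = 4 o^{2}$ ($P{\left(o \right)} = 2 o 2 o = 4 o^{2}$)
$\left(- 4 \cdot 3 \left(-3\right) - 3\right) O P{\left(-2 \right)} = \left(- 4 \cdot 3 \left(-3\right) - 3\right) \left(-20\right) 4 \left(-2\right)^{2} = \left(\left(-4\right) \left(-9\right) - 3\right) \left(-20\right) 4 \cdot 4 = \left(36 - 3\right) \left(-20\right) 16 = 33 \left(-20\right) 16 = \left(-660\right) 16 = -10560$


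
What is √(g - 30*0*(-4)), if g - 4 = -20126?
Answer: I*√20122 ≈ 141.85*I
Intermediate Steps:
g = -20122 (g = 4 - 20126 = -20122)
√(g - 30*0*(-4)) = √(-20122 - 30*0*(-4)) = √(-20122 + 0*(-4)) = √(-20122 + 0) = √(-20122) = I*√20122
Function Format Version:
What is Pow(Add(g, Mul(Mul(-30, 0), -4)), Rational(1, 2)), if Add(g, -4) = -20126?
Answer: Mul(I, Pow(20122, Rational(1, 2))) ≈ Mul(141.85, I)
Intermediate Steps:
g = -20122 (g = Add(4, -20126) = -20122)
Pow(Add(g, Mul(Mul(-30, 0), -4)), Rational(1, 2)) = Pow(Add(-20122, Mul(Mul(-30, 0), -4)), Rational(1, 2)) = Pow(Add(-20122, Mul(0, -4)), Rational(1, 2)) = Pow(Add(-20122, 0), Rational(1, 2)) = Pow(-20122, Rational(1, 2)) = Mul(I, Pow(20122, Rational(1, 2)))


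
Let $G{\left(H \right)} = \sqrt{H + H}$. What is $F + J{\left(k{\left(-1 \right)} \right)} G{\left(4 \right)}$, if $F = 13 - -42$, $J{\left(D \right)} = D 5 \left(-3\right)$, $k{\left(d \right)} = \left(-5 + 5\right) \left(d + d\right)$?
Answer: $55$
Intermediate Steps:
$k{\left(d \right)} = 0$ ($k{\left(d \right)} = 0 \cdot 2 d = 0$)
$J{\left(D \right)} = - 15 D$ ($J{\left(D \right)} = 5 D \left(-3\right) = - 15 D$)
$F = 55$ ($F = 13 + 42 = 55$)
$G{\left(H \right)} = \sqrt{2} \sqrt{H}$ ($G{\left(H \right)} = \sqrt{2 H} = \sqrt{2} \sqrt{H}$)
$F + J{\left(k{\left(-1 \right)} \right)} G{\left(4 \right)} = 55 + \left(-15\right) 0 \sqrt{2} \sqrt{4} = 55 + 0 \sqrt{2} \cdot 2 = 55 + 0 \cdot 2 \sqrt{2} = 55 + 0 = 55$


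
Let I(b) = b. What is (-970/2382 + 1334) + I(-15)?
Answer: 1570444/1191 ≈ 1318.6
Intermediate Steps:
(-970/2382 + 1334) + I(-15) = (-970/2382 + 1334) - 15 = (-970*1/2382 + 1334) - 15 = (-485/1191 + 1334) - 15 = 1588309/1191 - 15 = 1570444/1191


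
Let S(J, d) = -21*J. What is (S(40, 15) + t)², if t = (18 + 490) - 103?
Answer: 189225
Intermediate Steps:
t = 405 (t = 508 - 103 = 405)
(S(40, 15) + t)² = (-21*40 + 405)² = (-840 + 405)² = (-435)² = 189225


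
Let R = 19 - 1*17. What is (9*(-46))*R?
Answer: -828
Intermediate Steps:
R = 2 (R = 19 - 17 = 2)
(9*(-46))*R = (9*(-46))*2 = -414*2 = -828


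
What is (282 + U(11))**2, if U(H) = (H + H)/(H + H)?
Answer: 80089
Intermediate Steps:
U(H) = 1 (U(H) = (2*H)/((2*H)) = (2*H)*(1/(2*H)) = 1)
(282 + U(11))**2 = (282 + 1)**2 = 283**2 = 80089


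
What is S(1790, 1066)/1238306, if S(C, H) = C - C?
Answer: 0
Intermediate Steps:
S(C, H) = 0
S(1790, 1066)/1238306 = 0/1238306 = 0*(1/1238306) = 0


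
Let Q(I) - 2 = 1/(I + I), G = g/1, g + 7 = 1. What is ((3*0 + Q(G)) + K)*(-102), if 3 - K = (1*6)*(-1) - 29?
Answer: -8143/2 ≈ -4071.5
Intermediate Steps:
g = -6 (g = -7 + 1 = -6)
G = -6 (G = -6/1 = -6*1 = -6)
Q(I) = 2 + 1/(2*I) (Q(I) = 2 + 1/(I + I) = 2 + 1/(2*I))
K = 38 (K = 3 - ((1*6)*(-1) - 29) = 3 - (6*(-1) - 29) = 3 - (-6 - 29) = 3 - 1*(-35) = 3 + 35 = 38)
((3*0 + Q(G)) + K)*(-102) = ((3*0 + (2 + (1/2)/(-6))) + 38)*(-102) = ((0 + (2 + (1/2)*(-1/6))) + 38)*(-102) = ((0 + (2 - 1/12)) + 38)*(-102) = ((0 + 23/12) + 38)*(-102) = (23/12 + 38)*(-102) = (479/12)*(-102) = -8143/2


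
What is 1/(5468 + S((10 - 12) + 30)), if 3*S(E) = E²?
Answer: 3/17188 ≈ 0.00017454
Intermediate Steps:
S(E) = E²/3
1/(5468 + S((10 - 12) + 30)) = 1/(5468 + ((10 - 12) + 30)²/3) = 1/(5468 + (-2 + 30)²/3) = 1/(5468 + (⅓)*28²) = 1/(5468 + (⅓)*784) = 1/(5468 + 784/3) = 1/(17188/3) = 3/17188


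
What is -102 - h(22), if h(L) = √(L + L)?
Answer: -102 - 2*√11 ≈ -108.63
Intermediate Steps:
h(L) = √2*√L (h(L) = √(2*L) = √2*√L)
-102 - h(22) = -102 - √2*√22 = -102 - 2*√11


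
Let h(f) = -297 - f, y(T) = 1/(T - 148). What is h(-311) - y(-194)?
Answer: 4789/342 ≈ 14.003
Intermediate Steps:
y(T) = 1/(-148 + T)
h(-311) - y(-194) = (-297 - 1*(-311)) - 1/(-148 - 194) = (-297 + 311) - 1/(-342) = 14 - 1*(-1/342) = 14 + 1/342 = 4789/342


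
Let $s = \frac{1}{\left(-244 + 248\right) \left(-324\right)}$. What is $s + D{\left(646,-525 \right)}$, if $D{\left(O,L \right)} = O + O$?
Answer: $\frac{1674431}{1296} \approx 1292.0$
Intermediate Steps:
$s = - \frac{1}{1296}$ ($s = \frac{1}{4 \left(-324\right)} = \frac{1}{-1296} = - \frac{1}{1296} \approx -0.0007716$)
$D{\left(O,L \right)} = 2 O$
$s + D{\left(646,-525 \right)} = - \frac{1}{1296} + 2 \cdot 646 = - \frac{1}{1296} + 1292 = \frac{1674431}{1296}$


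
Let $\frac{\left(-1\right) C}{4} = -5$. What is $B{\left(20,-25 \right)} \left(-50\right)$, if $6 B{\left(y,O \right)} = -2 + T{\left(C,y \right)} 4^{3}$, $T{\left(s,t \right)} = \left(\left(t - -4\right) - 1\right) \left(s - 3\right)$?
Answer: $- \frac{625550}{3} \approx -2.0852 \cdot 10^{5}$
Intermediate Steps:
$C = 20$ ($C = \left(-4\right) \left(-5\right) = 20$)
$T{\left(s,t \right)} = \left(-3 + s\right) \left(3 + t\right)$ ($T{\left(s,t \right)} = \left(\left(t + 4\right) - 1\right) \left(-3 + s\right) = \left(\left(4 + t\right) - 1\right) \left(-3 + s\right) = \left(3 + t\right) \left(-3 + s\right) = \left(-3 + s\right) \left(3 + t\right)$)
$B{\left(y,O \right)} = \frac{1631}{3} + \frac{544 y}{3}$ ($B{\left(y,O \right)} = \frac{-2 + \left(-9 - 3 y + 3 \cdot 20 + 20 y\right) 4^{3}}{6} = \frac{-2 + \left(-9 - 3 y + 60 + 20 y\right) 64}{6} = \frac{-2 + \left(51 + 17 y\right) 64}{6} = \frac{-2 + \left(3264 + 1088 y\right)}{6} = \frac{3262 + 1088 y}{6} = \frac{1631}{3} + \frac{544 y}{3}$)
$B{\left(20,-25 \right)} \left(-50\right) = \left(\frac{1631}{3} + \frac{544}{3} \cdot 20\right) \left(-50\right) = \left(\frac{1631}{3} + \frac{10880}{3}\right) \left(-50\right) = \frac{12511}{3} \left(-50\right) = - \frac{625550}{3}$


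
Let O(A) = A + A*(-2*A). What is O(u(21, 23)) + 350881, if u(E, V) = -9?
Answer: 350710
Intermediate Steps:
O(A) = A - 2*A**2
O(u(21, 23)) + 350881 = -9*(1 - 2*(-9)) + 350881 = -9*(1 + 18) + 350881 = -9*19 + 350881 = -171 + 350881 = 350710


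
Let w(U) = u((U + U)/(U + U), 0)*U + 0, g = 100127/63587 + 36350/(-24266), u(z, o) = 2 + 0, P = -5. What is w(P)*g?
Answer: -591471660/771501071 ≈ -0.76665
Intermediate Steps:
u(z, o) = 2
g = 59147166/771501071 (g = 100127*(1/63587) + 36350*(-1/24266) = 100127/63587 - 18175/12133 = 59147166/771501071 ≈ 0.076665)
w(U) = 2*U (w(U) = 2*U + 0 = 2*U)
w(P)*g = (2*(-5))*(59147166/771501071) = -10*59147166/771501071 = -591471660/771501071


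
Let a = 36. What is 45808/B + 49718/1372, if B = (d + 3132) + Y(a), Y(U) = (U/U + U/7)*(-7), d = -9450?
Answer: 126703811/4363646 ≈ 29.036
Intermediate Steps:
Y(U) = -7 - U (Y(U) = (1 + U*(1/7))*(-7) = (1 + U/7)*(-7) = -7 - U)
B = -6361 (B = (-9450 + 3132) + (-7 - 1*36) = -6318 + (-7 - 36) = -6318 - 43 = -6361)
45808/B + 49718/1372 = 45808/(-6361) + 49718/1372 = 45808*(-1/6361) + 49718*(1/1372) = -45808/6361 + 24859/686 = 126703811/4363646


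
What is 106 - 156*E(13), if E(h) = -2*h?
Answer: 4162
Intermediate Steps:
106 - 156*E(13) = 106 - (-312)*13 = 106 - 156*(-26) = 106 + 4056 = 4162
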